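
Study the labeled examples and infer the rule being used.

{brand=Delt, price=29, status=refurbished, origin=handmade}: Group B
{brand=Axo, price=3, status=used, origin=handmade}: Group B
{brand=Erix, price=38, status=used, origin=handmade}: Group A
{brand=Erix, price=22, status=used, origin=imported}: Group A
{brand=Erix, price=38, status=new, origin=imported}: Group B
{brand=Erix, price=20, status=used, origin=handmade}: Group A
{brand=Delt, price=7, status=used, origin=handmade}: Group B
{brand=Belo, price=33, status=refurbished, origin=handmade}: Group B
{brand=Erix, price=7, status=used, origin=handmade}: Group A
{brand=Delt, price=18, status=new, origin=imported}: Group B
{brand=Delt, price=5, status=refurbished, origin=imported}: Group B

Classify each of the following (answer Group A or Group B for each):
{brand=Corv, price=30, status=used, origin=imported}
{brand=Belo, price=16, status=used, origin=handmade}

The common property of the 'Group A' items is: brand is Erix AND status is used. No 'Group B' item has it.
{brand=Corv, price=30, status=used, origin=imported}: brand is Corv, status is used, does not fit → Group B. {brand=Belo, price=16, status=used, origin=handmade}: brand is Belo, status is used, does not fit → Group B.

Group B, Group B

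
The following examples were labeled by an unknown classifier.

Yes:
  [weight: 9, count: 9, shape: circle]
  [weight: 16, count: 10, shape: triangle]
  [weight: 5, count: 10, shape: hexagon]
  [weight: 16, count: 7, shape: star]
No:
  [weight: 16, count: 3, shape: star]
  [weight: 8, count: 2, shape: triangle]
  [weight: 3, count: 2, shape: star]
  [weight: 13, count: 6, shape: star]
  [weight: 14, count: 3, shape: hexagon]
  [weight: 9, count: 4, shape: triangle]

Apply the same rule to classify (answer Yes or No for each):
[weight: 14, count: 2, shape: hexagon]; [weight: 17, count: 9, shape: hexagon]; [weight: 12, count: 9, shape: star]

No, Yes, Yes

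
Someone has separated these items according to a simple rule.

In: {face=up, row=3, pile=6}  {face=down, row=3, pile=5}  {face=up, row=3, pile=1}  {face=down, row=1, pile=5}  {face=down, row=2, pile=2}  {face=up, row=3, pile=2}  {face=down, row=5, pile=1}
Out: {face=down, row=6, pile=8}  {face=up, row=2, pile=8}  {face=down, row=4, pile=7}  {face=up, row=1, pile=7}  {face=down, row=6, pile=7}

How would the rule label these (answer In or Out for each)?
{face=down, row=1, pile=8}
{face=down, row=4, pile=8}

Every 'In' example satisfies: pile ≤ 6. None of the 'Out' examples do.
{face=down, row=1, pile=8}: pile = 8 — lacks this property, so Out.
{face=down, row=4, pile=8}: pile = 8 — lacks this property, so Out.

Out, Out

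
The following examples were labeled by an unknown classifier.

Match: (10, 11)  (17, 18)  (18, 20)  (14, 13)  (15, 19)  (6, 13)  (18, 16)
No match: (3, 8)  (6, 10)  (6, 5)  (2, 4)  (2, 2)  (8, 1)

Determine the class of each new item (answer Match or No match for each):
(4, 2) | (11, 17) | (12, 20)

No match, Match, Match

Rule: sum ≥ 19. This holds for each 'Match' example and fails for each 'No match' one.
(4, 2): 4+2 = 6, doesn't qualify → No match.
(11, 17): 11+17 = 28, meets the rule → Match.
(12, 20): 12+20 = 32, meets the rule → Match.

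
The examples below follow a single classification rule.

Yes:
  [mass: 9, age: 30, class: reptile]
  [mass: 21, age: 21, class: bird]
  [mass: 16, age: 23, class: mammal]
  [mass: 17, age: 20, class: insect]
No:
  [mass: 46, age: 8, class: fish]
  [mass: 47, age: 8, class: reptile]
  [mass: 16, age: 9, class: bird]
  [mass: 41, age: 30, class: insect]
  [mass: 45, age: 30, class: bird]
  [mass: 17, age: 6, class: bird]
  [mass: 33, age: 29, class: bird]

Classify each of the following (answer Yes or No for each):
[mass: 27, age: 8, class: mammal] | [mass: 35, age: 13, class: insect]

A rule that fits every label: age ≥ 20 AND mass ≤ 21 — true of each 'Yes' example, false of each 'No' one.
[mass: 27, age: 8, class: mammal] — age = 8, mass = 27, hence No.
[mass: 35, age: 13, class: insect] — age = 13, mass = 35, hence No.

No, No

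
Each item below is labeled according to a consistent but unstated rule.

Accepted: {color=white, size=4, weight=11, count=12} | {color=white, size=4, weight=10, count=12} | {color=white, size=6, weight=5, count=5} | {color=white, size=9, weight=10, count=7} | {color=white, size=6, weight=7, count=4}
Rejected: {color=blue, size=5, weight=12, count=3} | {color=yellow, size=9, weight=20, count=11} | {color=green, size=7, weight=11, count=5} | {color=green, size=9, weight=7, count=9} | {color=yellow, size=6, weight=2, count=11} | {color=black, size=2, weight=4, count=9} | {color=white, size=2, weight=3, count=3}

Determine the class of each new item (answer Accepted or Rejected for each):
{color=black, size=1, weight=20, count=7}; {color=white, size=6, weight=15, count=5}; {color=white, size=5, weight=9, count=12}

Rejected, Accepted, Accepted

The common property of the 'Accepted' items is: color is white AND size ≥ 4. No 'Rejected' item has it.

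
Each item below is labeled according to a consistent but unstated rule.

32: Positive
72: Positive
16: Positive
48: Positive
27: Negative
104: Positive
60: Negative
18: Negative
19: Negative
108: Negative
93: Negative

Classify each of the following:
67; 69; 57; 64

Negative, Negative, Negative, Positive

The classifier is using: multiple of 8.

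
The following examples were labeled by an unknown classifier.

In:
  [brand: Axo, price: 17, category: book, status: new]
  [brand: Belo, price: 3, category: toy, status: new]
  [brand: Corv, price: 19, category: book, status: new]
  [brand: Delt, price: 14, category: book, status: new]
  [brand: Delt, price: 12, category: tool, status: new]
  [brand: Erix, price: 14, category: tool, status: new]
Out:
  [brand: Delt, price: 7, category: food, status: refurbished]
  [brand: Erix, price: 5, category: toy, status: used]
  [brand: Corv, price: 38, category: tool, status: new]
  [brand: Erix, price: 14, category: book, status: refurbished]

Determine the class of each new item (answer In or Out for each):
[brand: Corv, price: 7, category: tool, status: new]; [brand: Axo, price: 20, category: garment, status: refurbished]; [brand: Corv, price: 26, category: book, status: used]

In, Out, Out

The pattern is that an item is 'In' exactly when: status is new AND price ≤ 19.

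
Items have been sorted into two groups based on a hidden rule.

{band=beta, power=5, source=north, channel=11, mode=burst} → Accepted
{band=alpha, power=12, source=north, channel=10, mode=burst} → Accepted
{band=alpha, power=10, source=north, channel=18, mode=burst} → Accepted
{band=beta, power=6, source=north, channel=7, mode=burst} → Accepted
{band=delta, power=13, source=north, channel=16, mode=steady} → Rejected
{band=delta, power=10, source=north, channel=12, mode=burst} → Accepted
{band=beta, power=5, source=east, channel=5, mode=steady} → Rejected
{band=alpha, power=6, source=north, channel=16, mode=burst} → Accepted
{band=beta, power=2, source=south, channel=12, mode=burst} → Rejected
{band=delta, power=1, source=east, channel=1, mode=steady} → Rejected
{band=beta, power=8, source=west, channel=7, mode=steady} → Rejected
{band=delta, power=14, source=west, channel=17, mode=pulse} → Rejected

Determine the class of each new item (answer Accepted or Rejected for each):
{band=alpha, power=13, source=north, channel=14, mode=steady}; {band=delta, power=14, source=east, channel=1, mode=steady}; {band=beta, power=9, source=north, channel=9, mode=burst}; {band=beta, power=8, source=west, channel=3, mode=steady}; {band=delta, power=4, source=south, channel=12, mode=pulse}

Rejected, Rejected, Accepted, Rejected, Rejected

The simplest hypothesis consistent with all the labels is: mode is burst AND source is north.
{band=alpha, power=13, source=north, channel=14, mode=steady}: Rejected (mode is steady, source is north).
{band=delta, power=14, source=east, channel=1, mode=steady}: Rejected (mode is steady, source is east).
{band=beta, power=9, source=north, channel=9, mode=burst}: Accepted (mode is burst, source is north).
{band=beta, power=8, source=west, channel=3, mode=steady}: Rejected (mode is steady, source is west).
{band=delta, power=4, source=south, channel=12, mode=pulse}: Rejected (mode is pulse, source is south).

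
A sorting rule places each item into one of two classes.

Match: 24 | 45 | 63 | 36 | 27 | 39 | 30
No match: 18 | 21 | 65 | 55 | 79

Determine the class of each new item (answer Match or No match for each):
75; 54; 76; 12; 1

Rule: multiple of 3 AND at least 24. This holds for each 'Match' example and fails for each 'No match' one.
75: 75 = 3·25, 75 ≥ 24 — passes, so Match. 54: 54 = 3·18, 54 ≥ 24 — passes, so Match. 76: 76 = 3·25 + 1, 76 ≥ 24 — doesn't match, so No match. 12: 12 = 3·4, 12 < 24 — doesn't match, so No match. 1: 1 = 3·0 + 1, 1 < 24 — doesn't match, so No match.

Match, Match, No match, No match, No match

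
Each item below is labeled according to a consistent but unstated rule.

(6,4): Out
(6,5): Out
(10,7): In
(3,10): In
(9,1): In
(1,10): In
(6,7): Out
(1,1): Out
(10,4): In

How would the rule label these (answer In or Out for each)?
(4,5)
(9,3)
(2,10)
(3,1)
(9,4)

Out, In, In, Out, In

The pattern is that an item is 'In' exactly when: max ≥ 9.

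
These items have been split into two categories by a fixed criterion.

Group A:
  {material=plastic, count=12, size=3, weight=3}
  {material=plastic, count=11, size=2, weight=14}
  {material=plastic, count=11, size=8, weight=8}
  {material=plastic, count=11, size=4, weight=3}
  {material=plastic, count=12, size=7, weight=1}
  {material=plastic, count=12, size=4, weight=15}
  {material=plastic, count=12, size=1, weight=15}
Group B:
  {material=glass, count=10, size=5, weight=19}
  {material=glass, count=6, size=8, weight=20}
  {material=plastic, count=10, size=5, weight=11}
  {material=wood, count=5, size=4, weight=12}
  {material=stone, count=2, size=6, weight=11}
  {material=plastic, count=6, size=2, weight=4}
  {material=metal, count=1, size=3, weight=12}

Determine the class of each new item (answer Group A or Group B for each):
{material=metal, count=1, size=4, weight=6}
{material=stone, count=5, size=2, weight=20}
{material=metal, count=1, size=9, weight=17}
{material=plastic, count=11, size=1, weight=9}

Every 'Group A' example satisfies: count ≥ 11. None of the 'Group B' examples do.

Group B, Group B, Group B, Group A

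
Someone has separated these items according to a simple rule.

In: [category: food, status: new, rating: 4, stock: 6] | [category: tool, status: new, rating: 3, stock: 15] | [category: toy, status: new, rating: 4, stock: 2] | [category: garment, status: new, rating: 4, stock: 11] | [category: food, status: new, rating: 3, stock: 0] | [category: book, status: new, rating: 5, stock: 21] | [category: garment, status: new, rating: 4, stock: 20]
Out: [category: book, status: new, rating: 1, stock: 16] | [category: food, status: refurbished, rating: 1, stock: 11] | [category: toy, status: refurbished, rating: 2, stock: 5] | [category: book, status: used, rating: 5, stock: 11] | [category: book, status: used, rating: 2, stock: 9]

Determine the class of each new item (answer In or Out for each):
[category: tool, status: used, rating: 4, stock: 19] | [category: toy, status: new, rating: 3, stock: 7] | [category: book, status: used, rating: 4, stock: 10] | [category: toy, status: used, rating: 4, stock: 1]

All 'In' examples share one property — status is new AND rating ≥ 2 — and every 'Out' example lacks it.
[category: tool, status: used, rating: 4, stock: 19]: Out (status is used, rating = 4). [category: toy, status: new, rating: 3, stock: 7]: In (status is new, rating = 3). [category: book, status: used, rating: 4, stock: 10]: Out (status is used, rating = 4). [category: toy, status: used, rating: 4, stock: 1]: Out (status is used, rating = 4).

Out, In, Out, Out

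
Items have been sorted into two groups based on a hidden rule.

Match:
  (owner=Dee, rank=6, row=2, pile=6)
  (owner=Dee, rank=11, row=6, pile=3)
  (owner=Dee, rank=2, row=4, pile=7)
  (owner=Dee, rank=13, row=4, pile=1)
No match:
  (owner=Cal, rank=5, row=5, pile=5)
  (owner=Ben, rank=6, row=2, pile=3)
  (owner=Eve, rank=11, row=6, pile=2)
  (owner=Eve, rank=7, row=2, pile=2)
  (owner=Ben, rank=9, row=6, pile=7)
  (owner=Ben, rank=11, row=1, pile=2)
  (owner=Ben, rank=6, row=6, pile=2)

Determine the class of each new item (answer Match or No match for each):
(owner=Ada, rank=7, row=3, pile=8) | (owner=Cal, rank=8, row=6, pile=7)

No match, No match

Comparing the two groups points to one rule — owner is Dee.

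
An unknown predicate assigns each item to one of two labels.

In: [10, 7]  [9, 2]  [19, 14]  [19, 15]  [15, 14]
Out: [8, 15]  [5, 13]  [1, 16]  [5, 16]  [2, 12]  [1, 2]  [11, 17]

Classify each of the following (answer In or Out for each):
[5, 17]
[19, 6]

Out, In

The simplest hypothesis consistent with all the labels is: first > second.
[5, 17]: 5 < 17, does not satisfy this → Out.
[19, 6]: 19 > 6, qualifies → In.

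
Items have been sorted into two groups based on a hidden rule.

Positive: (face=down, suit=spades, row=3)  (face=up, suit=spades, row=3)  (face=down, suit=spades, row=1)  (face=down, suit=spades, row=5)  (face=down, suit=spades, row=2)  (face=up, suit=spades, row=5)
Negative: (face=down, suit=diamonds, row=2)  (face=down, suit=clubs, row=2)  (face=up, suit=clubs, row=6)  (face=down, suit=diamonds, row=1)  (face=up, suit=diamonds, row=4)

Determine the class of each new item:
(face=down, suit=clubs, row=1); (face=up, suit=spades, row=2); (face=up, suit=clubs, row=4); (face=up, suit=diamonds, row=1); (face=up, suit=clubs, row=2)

The distinguishing property — suit is spades — holds for all the 'Positive' cases and none of the 'Negative' cases.
(face=down, suit=clubs, row=1) — suit is clubs, hence Negative. (face=up, suit=spades, row=2) — suit is spades, hence Positive. (face=up, suit=clubs, row=4) — suit is clubs, hence Negative. (face=up, suit=diamonds, row=1) — suit is diamonds, hence Negative. (face=up, suit=clubs, row=2) — suit is clubs, hence Negative.

Negative, Positive, Negative, Negative, Negative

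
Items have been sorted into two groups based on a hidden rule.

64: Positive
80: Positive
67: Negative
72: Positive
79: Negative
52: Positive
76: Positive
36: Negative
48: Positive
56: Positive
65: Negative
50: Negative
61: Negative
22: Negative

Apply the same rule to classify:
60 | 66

Positive, Negative

The classifier is using: multiple of 4 AND at least 48.
60 → 60 = 4·15, 60 ≥ 48 → Positive. 66 → 66 = 4·16 + 2, 66 ≥ 48 → Negative.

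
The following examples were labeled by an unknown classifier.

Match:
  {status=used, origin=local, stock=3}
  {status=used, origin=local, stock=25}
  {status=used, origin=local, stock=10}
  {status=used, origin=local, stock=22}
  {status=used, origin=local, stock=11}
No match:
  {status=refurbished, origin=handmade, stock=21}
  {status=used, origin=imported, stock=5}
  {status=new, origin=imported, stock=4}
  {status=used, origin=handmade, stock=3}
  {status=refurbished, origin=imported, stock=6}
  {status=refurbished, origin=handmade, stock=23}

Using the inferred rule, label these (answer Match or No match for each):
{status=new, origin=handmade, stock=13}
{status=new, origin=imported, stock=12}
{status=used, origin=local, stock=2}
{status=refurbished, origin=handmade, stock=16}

All 'Match' examples share one property — origin is local — and every 'No match' example lacks it.
No match: {status=new, origin=handmade, stock=13}, since origin is handmade. No match: {status=new, origin=imported, stock=12}, since origin is imported. Match: {status=used, origin=local, stock=2}, since origin is local. No match: {status=refurbished, origin=handmade, stock=16}, since origin is handmade.

No match, No match, Match, No match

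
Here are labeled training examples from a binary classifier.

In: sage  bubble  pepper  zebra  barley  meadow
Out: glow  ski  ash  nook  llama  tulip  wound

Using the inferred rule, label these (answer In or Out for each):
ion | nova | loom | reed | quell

Out, Out, Out, In, In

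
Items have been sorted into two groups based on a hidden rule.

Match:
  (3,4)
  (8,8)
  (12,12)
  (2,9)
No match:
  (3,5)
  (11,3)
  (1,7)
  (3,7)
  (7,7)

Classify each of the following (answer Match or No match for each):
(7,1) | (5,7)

No match, No match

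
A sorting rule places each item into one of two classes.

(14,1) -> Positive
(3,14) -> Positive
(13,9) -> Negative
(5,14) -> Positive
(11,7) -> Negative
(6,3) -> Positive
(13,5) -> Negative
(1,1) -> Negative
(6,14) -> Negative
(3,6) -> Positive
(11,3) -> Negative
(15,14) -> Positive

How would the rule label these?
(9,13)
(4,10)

Looking at the examples, the only property every 'Positive' case has and every 'Negative' case lacks is: sum is odd.

Negative, Negative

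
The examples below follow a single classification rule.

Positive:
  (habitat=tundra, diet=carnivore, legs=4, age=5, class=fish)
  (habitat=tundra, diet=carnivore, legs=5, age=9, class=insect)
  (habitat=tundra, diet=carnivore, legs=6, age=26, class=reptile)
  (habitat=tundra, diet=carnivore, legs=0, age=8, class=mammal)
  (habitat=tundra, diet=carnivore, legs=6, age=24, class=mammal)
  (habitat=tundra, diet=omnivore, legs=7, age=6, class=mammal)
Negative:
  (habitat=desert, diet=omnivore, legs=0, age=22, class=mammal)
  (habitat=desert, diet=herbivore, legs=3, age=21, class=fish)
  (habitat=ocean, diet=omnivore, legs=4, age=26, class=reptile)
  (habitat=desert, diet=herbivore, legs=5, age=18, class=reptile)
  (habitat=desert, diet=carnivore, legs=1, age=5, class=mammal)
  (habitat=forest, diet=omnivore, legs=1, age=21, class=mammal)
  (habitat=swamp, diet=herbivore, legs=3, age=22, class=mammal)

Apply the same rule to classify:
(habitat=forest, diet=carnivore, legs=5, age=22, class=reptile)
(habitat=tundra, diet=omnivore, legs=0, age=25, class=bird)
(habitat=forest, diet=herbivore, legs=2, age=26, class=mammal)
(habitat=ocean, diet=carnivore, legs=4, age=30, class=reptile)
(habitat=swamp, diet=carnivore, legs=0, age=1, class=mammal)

Negative, Positive, Negative, Negative, Negative

One predicate separates the groups cleanly: habitat is tundra.
(habitat=forest, diet=carnivore, legs=5, age=22, class=reptile) → habitat is forest → Negative.
(habitat=tundra, diet=omnivore, legs=0, age=25, class=bird) → habitat is tundra → Positive.
(habitat=forest, diet=herbivore, legs=2, age=26, class=mammal) → habitat is forest → Negative.
(habitat=ocean, diet=carnivore, legs=4, age=30, class=reptile) → habitat is ocean → Negative.
(habitat=swamp, diet=carnivore, legs=0, age=1, class=mammal) → habitat is swamp → Negative.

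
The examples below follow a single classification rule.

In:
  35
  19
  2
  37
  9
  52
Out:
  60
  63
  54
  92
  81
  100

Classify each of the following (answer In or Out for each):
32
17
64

In, In, Out

The distinguishing property — at most 52 — holds for all the 'In' cases and none of the 'Out' cases.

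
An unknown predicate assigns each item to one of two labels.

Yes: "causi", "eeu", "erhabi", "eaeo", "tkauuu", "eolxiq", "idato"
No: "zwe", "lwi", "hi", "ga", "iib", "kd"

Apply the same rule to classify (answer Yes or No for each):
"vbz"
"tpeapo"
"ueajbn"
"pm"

No, Yes, Yes, No

All 'Yes' examples share one property — has ≥ 3 vowels — and every 'No' example lacks it.
"vbz": No (0 vowels). "tpeapo": Yes (3 vowels). "ueajbn": Yes (3 vowels). "pm": No (0 vowels).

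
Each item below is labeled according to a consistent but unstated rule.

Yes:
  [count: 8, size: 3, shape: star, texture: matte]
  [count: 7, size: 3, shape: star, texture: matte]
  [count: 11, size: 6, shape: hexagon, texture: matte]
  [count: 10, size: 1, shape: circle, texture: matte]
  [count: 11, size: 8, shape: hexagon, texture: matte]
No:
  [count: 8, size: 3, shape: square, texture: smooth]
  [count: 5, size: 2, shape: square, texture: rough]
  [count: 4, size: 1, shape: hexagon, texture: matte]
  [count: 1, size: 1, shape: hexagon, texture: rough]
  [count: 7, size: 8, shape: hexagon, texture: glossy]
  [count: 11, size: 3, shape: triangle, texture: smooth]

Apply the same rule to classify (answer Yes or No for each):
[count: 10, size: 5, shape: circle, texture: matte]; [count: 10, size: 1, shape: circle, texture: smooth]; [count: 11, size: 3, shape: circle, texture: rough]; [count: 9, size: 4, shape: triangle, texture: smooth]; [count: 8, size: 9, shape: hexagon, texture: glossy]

The rule appears to be: texture is matte AND count ≥ 5.
[count: 10, size: 5, shape: circle, texture: matte] — texture is matte, count = 10, hence Yes.
[count: 10, size: 1, shape: circle, texture: smooth] — texture is smooth, count = 10, hence No.
[count: 11, size: 3, shape: circle, texture: rough] — texture is rough, count = 11, hence No.
[count: 9, size: 4, shape: triangle, texture: smooth] — texture is smooth, count = 9, hence No.
[count: 8, size: 9, shape: hexagon, texture: glossy] — texture is glossy, count = 8, hence No.

Yes, No, No, No, No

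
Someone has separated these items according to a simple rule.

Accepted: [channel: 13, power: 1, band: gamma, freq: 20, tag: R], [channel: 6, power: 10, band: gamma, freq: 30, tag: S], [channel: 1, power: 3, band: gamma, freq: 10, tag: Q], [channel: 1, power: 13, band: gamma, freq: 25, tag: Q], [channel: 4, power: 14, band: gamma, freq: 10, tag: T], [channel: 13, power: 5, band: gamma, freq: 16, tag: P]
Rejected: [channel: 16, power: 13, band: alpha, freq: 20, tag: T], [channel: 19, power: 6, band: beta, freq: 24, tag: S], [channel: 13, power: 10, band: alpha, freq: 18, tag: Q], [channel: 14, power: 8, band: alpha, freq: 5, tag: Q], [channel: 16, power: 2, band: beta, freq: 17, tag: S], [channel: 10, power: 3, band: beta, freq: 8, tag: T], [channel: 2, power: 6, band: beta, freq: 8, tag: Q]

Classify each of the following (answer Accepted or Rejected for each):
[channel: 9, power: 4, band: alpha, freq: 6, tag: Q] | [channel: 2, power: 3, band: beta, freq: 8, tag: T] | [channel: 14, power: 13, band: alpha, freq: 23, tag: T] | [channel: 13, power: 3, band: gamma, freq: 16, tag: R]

Rejected, Rejected, Rejected, Accepted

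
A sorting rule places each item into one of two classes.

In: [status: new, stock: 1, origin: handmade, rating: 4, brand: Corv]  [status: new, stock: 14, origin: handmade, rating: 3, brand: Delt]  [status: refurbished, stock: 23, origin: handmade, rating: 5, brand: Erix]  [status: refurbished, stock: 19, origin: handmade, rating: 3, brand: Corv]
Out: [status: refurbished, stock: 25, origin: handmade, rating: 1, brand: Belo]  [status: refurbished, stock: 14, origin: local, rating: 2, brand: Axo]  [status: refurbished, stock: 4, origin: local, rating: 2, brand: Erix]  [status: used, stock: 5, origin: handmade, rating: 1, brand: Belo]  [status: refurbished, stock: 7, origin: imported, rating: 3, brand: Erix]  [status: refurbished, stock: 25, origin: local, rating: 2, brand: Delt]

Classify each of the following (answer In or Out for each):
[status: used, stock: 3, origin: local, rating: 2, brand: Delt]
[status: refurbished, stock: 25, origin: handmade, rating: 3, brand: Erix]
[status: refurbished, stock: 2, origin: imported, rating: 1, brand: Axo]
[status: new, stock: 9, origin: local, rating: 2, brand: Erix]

Out, In, Out, Out

All 'In' examples share one property — origin is handmade AND rating ≥ 2 — and every 'Out' example lacks it.
[status: used, stock: 3, origin: local, rating: 2, brand: Delt] — origin is local, rating = 2, hence Out.
[status: refurbished, stock: 25, origin: handmade, rating: 3, brand: Erix] — origin is handmade, rating = 3, hence In.
[status: refurbished, stock: 2, origin: imported, rating: 1, brand: Axo] — origin is imported, rating = 1, hence Out.
[status: new, stock: 9, origin: local, rating: 2, brand: Erix] — origin is local, rating = 2, hence Out.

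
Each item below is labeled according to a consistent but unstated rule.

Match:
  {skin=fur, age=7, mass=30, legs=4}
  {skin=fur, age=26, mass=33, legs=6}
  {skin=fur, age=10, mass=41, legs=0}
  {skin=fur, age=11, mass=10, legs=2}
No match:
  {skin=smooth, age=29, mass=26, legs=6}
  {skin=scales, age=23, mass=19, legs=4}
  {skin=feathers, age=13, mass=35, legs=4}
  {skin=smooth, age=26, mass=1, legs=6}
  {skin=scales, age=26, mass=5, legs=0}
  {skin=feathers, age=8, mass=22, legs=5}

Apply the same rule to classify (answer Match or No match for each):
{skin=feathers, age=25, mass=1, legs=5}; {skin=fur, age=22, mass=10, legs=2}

The simplest hypothesis consistent with all the labels is: skin is fur.
{skin=feathers, age=25, mass=1, legs=5} — skin is feathers, hence No match. {skin=fur, age=22, mass=10, legs=2} — skin is fur, hence Match.

No match, Match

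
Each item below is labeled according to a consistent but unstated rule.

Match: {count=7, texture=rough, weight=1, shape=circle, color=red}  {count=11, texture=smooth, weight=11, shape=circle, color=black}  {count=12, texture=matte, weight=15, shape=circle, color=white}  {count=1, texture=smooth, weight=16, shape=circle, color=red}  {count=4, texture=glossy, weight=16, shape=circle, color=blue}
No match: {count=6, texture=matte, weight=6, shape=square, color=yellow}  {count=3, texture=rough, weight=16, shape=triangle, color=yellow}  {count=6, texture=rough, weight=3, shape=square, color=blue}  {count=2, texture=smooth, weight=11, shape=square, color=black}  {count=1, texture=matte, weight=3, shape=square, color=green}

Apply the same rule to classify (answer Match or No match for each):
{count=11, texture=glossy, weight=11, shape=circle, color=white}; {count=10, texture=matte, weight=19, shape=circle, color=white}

Match, Match

Every 'Match' example satisfies: shape is circle. None of the 'No match' examples do.
{count=11, texture=glossy, weight=11, shape=circle, color=white}: Match (shape is circle). {count=10, texture=matte, weight=19, shape=circle, color=white}: Match (shape is circle).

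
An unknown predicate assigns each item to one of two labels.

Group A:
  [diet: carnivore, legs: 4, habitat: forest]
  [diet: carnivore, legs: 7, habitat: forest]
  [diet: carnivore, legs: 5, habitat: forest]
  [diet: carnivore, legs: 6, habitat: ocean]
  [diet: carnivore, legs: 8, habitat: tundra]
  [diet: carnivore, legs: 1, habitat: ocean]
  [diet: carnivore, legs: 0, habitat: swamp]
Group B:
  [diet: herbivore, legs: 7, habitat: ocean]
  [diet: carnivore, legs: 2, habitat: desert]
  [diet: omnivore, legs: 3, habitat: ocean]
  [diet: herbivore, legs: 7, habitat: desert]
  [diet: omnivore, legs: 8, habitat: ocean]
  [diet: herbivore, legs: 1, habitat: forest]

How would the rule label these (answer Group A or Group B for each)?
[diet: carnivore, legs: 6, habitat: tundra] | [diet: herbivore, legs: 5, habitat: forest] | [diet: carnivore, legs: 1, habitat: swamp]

The rule appears to be: diet is carnivore AND legs ≠ 2.
[diet: carnivore, legs: 6, habitat: tundra]: diet is carnivore, legs = 6 — passes, so Group A.
[diet: herbivore, legs: 5, habitat: forest]: diet is herbivore, legs = 5 — fails this test, so Group B.
[diet: carnivore, legs: 1, habitat: swamp]: diet is carnivore, legs = 1 — passes, so Group A.

Group A, Group B, Group A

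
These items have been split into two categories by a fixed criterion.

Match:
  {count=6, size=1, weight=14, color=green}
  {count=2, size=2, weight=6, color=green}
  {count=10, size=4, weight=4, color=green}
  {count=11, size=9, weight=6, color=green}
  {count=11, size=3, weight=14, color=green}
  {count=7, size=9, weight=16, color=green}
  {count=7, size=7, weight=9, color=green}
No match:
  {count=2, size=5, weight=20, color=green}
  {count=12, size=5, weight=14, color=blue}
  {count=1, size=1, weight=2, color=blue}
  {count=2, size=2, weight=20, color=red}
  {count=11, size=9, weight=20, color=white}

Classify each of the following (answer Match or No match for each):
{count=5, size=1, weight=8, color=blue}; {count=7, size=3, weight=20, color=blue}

The rule appears to be: color is green AND weight ≤ 16.

No match, No match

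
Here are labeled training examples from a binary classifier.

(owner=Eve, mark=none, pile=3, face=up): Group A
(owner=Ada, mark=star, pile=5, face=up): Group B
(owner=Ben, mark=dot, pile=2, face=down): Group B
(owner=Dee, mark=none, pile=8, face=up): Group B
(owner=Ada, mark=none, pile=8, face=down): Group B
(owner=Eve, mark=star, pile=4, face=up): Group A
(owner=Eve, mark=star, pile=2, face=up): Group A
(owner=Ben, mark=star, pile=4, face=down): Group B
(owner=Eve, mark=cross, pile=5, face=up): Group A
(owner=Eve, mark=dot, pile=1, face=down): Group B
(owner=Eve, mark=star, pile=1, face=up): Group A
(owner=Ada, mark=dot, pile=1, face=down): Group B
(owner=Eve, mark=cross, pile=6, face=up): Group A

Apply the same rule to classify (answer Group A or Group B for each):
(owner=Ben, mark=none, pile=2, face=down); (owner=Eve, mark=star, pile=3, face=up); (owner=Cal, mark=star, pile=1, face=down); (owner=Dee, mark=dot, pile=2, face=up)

Group B, Group A, Group B, Group B

Every 'Group A' example satisfies: owner is Eve AND face is up. None of the 'Group B' examples do.
(owner=Ben, mark=none, pile=2, face=down): owner is Ben, face is down, fails this test → Group B.
(owner=Eve, mark=star, pile=3, face=up): owner is Eve, face is up, has this property → Group A.
(owner=Cal, mark=star, pile=1, face=down): owner is Cal, face is down, fails this test → Group B.
(owner=Dee, mark=dot, pile=2, face=up): owner is Dee, face is up, fails this test → Group B.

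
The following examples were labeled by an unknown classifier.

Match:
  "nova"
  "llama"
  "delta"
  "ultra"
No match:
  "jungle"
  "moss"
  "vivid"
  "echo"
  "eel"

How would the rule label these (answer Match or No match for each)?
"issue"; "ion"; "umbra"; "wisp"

'Match' ⟺ contains 'a'.
"issue": no 'a' — doesn't qualify, so No match. "ion": no 'a' — doesn't qualify, so No match. "umbra": has 'a' — qualifies, so Match. "wisp": no 'a' — doesn't qualify, so No match.

No match, No match, Match, No match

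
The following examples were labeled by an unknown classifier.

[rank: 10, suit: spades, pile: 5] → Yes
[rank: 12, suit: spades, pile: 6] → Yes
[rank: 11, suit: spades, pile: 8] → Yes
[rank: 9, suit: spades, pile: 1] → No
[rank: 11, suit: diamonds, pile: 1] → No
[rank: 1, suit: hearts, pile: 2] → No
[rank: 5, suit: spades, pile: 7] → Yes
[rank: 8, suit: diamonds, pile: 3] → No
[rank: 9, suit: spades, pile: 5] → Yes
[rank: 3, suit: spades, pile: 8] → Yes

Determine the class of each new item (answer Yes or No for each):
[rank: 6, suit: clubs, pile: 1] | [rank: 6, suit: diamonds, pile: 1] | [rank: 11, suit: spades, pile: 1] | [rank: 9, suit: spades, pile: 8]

All 'Yes' examples share one property — pile ≥ 5 — and every 'No' example lacks it.

No, No, No, Yes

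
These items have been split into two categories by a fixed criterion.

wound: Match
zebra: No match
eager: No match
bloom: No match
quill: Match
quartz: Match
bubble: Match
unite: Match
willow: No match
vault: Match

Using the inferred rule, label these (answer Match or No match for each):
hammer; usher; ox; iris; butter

The distinguishing property — contains 'u' — holds for all the 'Match' cases and none of the 'No match' cases.
hammer: no 'u', does not satisfy this → No match. usher: has 'u', checks out → Match. ox: no 'u', does not satisfy this → No match. iris: no 'u', does not satisfy this → No match. butter: has 'u', checks out → Match.

No match, Match, No match, No match, Match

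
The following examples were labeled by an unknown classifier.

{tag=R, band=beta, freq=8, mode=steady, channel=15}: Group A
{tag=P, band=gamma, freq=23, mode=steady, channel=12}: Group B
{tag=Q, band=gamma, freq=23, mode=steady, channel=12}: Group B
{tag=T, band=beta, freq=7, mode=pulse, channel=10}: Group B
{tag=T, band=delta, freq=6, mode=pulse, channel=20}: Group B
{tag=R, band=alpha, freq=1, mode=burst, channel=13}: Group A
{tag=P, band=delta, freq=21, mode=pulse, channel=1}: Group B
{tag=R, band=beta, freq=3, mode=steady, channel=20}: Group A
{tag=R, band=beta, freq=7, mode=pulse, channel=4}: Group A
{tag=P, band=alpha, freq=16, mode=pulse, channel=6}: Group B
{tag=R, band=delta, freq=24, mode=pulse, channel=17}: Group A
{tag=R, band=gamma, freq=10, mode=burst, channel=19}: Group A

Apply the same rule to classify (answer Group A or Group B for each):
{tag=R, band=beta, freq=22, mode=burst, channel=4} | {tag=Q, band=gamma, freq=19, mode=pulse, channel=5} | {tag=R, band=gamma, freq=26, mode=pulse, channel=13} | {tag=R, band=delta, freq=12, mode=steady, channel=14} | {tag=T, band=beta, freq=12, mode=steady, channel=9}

Group A, Group B, Group A, Group A, Group B

A rule that fits every label: tag is R — true of each 'Group A' example, false of each 'Group B' one.
{tag=R, band=beta, freq=22, mode=burst, channel=4} → tag is R → Group A. {tag=Q, band=gamma, freq=19, mode=pulse, channel=5} → tag is Q → Group B. {tag=R, band=gamma, freq=26, mode=pulse, channel=13} → tag is R → Group A. {tag=R, band=delta, freq=12, mode=steady, channel=14} → tag is R → Group A. {tag=T, band=beta, freq=12, mode=steady, channel=9} → tag is T → Group B.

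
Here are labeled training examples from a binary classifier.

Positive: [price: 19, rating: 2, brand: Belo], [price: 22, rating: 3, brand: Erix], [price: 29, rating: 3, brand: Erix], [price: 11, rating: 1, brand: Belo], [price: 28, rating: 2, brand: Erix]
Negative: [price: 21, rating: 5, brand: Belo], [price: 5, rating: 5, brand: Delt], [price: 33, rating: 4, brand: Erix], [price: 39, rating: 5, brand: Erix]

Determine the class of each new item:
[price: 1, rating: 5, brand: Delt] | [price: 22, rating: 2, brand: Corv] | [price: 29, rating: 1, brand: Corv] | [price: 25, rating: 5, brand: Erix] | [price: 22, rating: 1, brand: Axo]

The common property of the 'Positive' items is: rating ≤ 3. No 'Negative' item has it.
[price: 1, rating: 5, brand: Delt]: rating = 5, fails this test → Negative. [price: 22, rating: 2, brand: Corv]: rating = 2, qualifies → Positive. [price: 29, rating: 1, brand: Corv]: rating = 1, qualifies → Positive. [price: 25, rating: 5, brand: Erix]: rating = 5, fails this test → Negative. [price: 22, rating: 1, brand: Axo]: rating = 1, qualifies → Positive.

Negative, Positive, Positive, Negative, Positive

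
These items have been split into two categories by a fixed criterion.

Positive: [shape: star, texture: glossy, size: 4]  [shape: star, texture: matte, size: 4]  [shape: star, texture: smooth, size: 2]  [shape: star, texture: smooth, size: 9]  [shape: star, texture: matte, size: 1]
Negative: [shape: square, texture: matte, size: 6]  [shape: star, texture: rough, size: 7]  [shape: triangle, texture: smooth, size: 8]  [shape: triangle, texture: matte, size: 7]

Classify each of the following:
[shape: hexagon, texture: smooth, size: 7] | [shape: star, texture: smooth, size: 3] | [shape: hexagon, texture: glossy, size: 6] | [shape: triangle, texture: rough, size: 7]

Negative, Positive, Negative, Negative

The simplest hypothesis consistent with all the labels is: shape is star AND size ≠ 7.
[shape: hexagon, texture: smooth, size: 7]: shape is hexagon, size = 7 — doesn't match, so Negative. [shape: star, texture: smooth, size: 3]: shape is star, size = 3 — fits, so Positive. [shape: hexagon, texture: glossy, size: 6]: shape is hexagon, size = 6 — doesn't match, so Negative. [shape: triangle, texture: rough, size: 7]: shape is triangle, size = 7 — doesn't match, so Negative.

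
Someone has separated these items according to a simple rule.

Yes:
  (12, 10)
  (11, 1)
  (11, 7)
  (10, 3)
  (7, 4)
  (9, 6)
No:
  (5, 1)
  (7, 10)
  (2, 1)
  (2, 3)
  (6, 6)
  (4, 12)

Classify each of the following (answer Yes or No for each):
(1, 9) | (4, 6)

No, No

The rule appears to be: first > second AND sum ≥ 11.
(1, 9): 1 < 9, 1+9 = 10, does not fit → No. (4, 6): 4 < 6, 4+6 = 10, does not fit → No.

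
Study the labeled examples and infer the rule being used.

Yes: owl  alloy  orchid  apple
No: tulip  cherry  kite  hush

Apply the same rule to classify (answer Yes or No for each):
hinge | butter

No, No

The simplest hypothesis consistent with all the labels is: starts with a vowel.
hinge: starts with 'h', fails this test → No.
butter: starts with 'b', fails this test → No.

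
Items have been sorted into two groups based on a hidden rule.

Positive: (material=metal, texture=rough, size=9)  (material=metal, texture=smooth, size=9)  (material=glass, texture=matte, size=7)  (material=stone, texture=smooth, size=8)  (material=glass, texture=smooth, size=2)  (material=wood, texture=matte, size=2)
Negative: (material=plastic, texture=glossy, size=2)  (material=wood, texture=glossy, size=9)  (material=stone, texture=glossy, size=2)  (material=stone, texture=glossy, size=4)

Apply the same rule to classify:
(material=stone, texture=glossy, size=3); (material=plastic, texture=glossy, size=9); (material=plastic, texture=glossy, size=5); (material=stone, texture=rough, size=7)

A rule that fits every label: texture is not glossy — true of each 'Positive' example, false of each 'Negative' one.
(material=stone, texture=glossy, size=3): Negative (texture is glossy). (material=plastic, texture=glossy, size=9): Negative (texture is glossy). (material=plastic, texture=glossy, size=5): Negative (texture is glossy). (material=stone, texture=rough, size=7): Positive (texture is rough).

Negative, Negative, Negative, Positive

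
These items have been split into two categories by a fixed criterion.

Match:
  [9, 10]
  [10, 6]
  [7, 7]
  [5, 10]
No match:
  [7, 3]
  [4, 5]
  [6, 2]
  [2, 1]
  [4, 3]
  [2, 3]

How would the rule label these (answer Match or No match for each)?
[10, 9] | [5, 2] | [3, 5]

The pattern is that an item is 'Match' exactly when: sum ≥ 14.

Match, No match, No match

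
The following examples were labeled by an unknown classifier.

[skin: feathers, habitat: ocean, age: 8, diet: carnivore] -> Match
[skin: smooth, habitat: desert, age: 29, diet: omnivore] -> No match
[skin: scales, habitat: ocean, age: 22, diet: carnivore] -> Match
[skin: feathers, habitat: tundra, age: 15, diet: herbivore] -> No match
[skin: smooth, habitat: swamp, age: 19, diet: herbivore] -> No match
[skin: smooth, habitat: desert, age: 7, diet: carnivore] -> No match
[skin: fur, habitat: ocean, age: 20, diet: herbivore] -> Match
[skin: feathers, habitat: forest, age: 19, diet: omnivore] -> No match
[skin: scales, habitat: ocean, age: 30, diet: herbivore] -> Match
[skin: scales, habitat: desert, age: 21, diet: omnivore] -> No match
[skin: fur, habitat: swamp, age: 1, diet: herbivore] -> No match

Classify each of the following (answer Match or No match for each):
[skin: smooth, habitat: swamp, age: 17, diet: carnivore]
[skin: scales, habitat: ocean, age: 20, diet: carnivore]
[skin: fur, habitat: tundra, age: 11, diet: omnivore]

All 'Match' examples share one property — habitat is ocean — and every 'No match' example lacks it.
[skin: smooth, habitat: swamp, age: 17, diet: carnivore]: No match (habitat is swamp).
[skin: scales, habitat: ocean, age: 20, diet: carnivore]: Match (habitat is ocean).
[skin: fur, habitat: tundra, age: 11, diet: omnivore]: No match (habitat is tundra).

No match, Match, No match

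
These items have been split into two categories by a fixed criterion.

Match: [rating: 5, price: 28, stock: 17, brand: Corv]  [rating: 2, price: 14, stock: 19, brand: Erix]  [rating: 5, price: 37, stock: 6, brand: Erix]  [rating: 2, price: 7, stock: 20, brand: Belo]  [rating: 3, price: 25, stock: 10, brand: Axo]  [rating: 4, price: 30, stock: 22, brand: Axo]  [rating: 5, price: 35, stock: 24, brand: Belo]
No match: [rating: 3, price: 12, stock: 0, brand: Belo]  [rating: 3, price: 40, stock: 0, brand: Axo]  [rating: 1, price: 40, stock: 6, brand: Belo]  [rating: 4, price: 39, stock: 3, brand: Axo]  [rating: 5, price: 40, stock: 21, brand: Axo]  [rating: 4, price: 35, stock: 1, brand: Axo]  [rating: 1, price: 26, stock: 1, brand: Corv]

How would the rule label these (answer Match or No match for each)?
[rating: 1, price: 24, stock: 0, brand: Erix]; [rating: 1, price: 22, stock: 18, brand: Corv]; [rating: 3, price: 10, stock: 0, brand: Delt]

The classifier is using: price ≤ 37 AND stock ≥ 3.
[rating: 1, price: 24, stock: 0, brand: Erix]: price = 24, stock = 0, does not satisfy this → No match. [rating: 1, price: 22, stock: 18, brand: Corv]: price = 22, stock = 18, qualifies → Match. [rating: 3, price: 10, stock: 0, brand: Delt]: price = 10, stock = 0, does not satisfy this → No match.

No match, Match, No match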